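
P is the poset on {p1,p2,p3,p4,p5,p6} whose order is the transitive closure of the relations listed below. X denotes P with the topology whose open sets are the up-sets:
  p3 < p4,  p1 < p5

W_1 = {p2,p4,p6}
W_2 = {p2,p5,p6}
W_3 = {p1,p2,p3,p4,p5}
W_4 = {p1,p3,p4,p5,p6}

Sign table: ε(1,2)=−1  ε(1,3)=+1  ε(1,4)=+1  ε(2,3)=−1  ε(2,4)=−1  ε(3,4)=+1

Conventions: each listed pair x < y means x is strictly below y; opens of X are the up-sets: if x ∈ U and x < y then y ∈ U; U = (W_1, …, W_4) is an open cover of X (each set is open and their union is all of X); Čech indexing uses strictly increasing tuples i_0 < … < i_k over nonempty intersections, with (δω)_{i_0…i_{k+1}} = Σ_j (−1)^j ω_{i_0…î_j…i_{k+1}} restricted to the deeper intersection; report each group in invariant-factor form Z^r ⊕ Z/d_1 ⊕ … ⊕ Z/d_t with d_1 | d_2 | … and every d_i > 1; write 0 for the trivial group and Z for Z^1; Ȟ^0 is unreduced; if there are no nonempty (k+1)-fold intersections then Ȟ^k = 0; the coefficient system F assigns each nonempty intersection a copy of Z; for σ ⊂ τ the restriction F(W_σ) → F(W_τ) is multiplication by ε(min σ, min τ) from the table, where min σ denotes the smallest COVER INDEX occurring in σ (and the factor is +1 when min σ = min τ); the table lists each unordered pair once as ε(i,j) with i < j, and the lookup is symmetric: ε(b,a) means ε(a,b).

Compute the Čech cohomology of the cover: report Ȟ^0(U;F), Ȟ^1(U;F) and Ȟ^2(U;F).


Ȟ^0(U;F) ≅ Z, Ȟ^1(U;F) ≅ 0, Ȟ^2(U;F) ≅ Z

nerve simplices:
  W12={p2,p6} W13={p2,p4} W14={p4,p6} W23={p2,p5} W24={p5,p6} W34={p1,p3,p4,p5}
  W123={p2} W124={p6} W134={p4} W234={p5}
C dims 4,6,4; δ0: rk 3, SNF 1^3; δ1: rk 3, SNF 1^3
degree 0: 4−3−0 = 1 → Ȟ^0 ≅ Z
degree 1: 6−3−3 = 0 → Ȟ^1 ≅ 0
degree 2: 4−0−3 = 1 → Ȟ^2 ≅ Z


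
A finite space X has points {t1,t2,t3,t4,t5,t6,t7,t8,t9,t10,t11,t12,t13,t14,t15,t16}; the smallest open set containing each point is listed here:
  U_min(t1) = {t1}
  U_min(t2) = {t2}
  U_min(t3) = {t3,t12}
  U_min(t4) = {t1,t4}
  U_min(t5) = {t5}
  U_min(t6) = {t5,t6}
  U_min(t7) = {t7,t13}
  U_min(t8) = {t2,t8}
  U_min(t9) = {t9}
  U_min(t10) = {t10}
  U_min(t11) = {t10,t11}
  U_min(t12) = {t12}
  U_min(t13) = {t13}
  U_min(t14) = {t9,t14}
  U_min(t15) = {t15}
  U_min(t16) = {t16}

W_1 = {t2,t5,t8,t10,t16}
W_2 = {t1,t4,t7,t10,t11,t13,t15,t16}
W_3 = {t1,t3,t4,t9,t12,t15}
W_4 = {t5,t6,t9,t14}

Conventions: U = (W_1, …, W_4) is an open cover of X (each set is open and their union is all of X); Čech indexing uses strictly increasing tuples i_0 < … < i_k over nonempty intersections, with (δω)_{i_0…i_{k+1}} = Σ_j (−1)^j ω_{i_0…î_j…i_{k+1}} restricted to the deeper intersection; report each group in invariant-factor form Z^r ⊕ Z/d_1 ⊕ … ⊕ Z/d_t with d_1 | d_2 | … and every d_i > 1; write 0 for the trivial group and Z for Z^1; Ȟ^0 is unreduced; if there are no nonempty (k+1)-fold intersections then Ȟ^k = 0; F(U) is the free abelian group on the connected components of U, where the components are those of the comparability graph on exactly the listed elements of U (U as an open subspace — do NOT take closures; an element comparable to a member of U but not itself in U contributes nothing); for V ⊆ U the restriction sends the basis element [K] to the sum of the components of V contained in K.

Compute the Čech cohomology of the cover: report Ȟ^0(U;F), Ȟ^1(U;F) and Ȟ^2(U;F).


nerve of the cover:
  W12={t10,t16} W14={t5} W23={t1,t4,t15} W34={t9}
components per intersection:
  W1: {t2,t8} {t5} {t10} {t16}
  W2: {t1,t4} {t7,t13} {t10,t11} {t15} {t16}
  W3: {t1,t4} {t3,t12} {t9} {t15}
  W4: {t5,t6} {t9,t14}
  W12: {t10} {t16}
  W14: {t5}
  W23: {t1,t4} {t15}
  W34: {t9}
C dims 15,6; δ0: rk 6, SNF 1^6
Ȟ^0 = (15 − 6) − 0 = 9, so Ȟ^0 ≅ Z^9
Ȟ^1 = (6 − 0) − 6 = 0, so Ȟ^1 ≅ 0
Ȟ^2 = (0 − 0) − 0 = 0, so Ȟ^2 ≅ 0

Ȟ^0 ≅ Z^9, Ȟ^1 ≅ 0 and Ȟ^2 ≅ 0


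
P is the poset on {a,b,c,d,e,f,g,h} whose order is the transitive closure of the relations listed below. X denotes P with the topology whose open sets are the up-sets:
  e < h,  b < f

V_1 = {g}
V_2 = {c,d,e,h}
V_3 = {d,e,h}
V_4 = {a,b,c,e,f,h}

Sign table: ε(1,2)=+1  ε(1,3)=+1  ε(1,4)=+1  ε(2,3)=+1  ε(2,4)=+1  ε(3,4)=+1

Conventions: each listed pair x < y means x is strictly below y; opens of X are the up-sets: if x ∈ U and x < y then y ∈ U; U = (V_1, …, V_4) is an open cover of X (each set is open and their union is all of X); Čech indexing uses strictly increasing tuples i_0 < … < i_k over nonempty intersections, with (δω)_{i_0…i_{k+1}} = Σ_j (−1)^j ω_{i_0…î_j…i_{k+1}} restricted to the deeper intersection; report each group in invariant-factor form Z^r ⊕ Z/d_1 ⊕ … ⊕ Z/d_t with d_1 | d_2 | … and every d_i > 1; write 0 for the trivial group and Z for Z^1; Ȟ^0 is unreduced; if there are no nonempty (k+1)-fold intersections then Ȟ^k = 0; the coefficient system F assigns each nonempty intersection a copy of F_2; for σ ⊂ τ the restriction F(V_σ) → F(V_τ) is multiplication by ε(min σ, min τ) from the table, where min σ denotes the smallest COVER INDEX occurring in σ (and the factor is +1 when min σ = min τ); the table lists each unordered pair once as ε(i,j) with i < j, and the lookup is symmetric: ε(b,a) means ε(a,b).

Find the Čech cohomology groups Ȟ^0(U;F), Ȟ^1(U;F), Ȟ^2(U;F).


nonempty intersections:
  V23={d,e,h} V24={c,e,h} V34={e,h}
  V234={e,h}
C dims 4,3,1; δ0: rk_F2 2; δ1: rk_F2 1
Ȟ^0: (4−2)−0=2 ⇒ Z/2 ⊕ Z/2
Ȟ^1: (3−1)−2=0 ⇒ 0
Ȟ^2: (1−0)−1=0 ⇒ 0

Ȟ^0 = Z/2 ⊕ Z/2, Ȟ^1 = 0, Ȟ^2 = 0


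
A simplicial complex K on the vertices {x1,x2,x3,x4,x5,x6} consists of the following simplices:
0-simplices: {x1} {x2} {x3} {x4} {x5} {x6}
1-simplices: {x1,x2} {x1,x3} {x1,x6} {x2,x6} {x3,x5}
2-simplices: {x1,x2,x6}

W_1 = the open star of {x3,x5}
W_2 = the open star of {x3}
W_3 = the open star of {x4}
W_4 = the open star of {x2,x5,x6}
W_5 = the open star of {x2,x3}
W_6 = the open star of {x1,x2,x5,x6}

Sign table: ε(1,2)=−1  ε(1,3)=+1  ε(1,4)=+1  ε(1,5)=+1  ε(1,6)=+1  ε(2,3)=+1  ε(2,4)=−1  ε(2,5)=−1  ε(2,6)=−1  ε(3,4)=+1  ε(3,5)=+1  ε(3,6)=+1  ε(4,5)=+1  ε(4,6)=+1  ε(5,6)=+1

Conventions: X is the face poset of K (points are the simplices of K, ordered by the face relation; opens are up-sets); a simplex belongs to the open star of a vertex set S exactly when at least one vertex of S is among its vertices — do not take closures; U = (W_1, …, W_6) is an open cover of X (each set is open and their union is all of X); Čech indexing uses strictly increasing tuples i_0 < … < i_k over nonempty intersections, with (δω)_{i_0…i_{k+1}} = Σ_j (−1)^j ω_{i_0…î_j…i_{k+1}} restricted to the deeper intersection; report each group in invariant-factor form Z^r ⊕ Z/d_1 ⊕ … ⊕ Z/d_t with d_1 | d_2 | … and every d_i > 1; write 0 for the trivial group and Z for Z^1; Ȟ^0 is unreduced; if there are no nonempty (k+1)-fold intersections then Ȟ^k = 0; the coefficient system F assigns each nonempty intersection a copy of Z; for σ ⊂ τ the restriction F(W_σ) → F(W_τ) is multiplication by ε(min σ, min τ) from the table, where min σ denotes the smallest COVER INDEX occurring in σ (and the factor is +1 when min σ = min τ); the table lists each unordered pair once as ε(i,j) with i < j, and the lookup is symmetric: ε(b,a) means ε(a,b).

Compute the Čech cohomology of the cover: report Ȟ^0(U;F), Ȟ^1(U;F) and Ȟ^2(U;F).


Ȟ^0 ≅ Z^2; Ȟ^1 ≅ 0; Ȟ^2 ≅ 0

intersection data:
  W1={{x3},{x5},{x1,x3},{x3,x5}} W2={{x3},{x1,x3},{x3,x5}} W3={{x4}} W4={{x2},{x5},{x6},{x1,x2},{x1,x6},{x2,x6},{x3,x5},{x1,x2,x6}} W5={{x2},{x3},{x1,x2},{x1,x3},{x2,x6},{x3,x5},{x1,x2,x6}} W6={{x1},{x2},{x5},{x6},{x1,x2},{x1,x3},{x1,x6},{x2,x6},{x3,x5},{x1,x2,x6}}
  W12={{x3},{x1,x3},{x3,x5}} W14={{x5},{x3,x5}} W15={{x3},{x1,x3},{x3,x5}} W16={{x5},{x1,x3},{x3,x5}} W24={{x3,x5}} W25={{x3},{x1,x3},{x3,x5}} W26={{x1,x3},{x3,x5}} W45={{x2},{x1,x2},{x2,x6},{x3,x5},{x1,x2,x6}} W46={{x2},{x5},{x6},{x1,x2},{x1,x6},{x2,x6},{x3,x5},{x1,x2,x6}} W56={{x2},{x1,x2},{x1,x3},{x2,x6},{x3,x5},{x1,x2,x6}}
  W124={{x3,x5}} W125={{x3},{x1,x3},{x3,x5}} W126={{x1,x3},{x3,x5}} W145={{x3,x5}} W146={{x5},{x3,x5}} W156={{x1,x3},{x3,x5}} W245={{x3,x5}} W246={{x3,x5}} W256={{x1,x3},{x3,x5}} W456={{x2},{x1,x2},{x2,x6},{x3,x5},{x1,x2,x6}}
  W1245={{x3,x5}} W1246={{x3,x5}} W1256={{x1,x3},{x3,x5}} W1456={{x3,x5}} W2456={{x3,x5}}
  W12456={{x3,x5}}
C dims 6,10,10,5; δ0: rk 4, SNF 1^4; δ1: rk 6, SNF 1^6; δ2: rk 4, SNF 1^4
Ȟ^0 = (6 − 4) − 0 = 2, so Ȟ^0 ≅ Z^2
Ȟ^1 = (10 − 6) − 4 = 0, so Ȟ^1 ≅ 0
Ȟ^2 = (10 − 4) − 6 = 0, so Ȟ^2 ≅ 0


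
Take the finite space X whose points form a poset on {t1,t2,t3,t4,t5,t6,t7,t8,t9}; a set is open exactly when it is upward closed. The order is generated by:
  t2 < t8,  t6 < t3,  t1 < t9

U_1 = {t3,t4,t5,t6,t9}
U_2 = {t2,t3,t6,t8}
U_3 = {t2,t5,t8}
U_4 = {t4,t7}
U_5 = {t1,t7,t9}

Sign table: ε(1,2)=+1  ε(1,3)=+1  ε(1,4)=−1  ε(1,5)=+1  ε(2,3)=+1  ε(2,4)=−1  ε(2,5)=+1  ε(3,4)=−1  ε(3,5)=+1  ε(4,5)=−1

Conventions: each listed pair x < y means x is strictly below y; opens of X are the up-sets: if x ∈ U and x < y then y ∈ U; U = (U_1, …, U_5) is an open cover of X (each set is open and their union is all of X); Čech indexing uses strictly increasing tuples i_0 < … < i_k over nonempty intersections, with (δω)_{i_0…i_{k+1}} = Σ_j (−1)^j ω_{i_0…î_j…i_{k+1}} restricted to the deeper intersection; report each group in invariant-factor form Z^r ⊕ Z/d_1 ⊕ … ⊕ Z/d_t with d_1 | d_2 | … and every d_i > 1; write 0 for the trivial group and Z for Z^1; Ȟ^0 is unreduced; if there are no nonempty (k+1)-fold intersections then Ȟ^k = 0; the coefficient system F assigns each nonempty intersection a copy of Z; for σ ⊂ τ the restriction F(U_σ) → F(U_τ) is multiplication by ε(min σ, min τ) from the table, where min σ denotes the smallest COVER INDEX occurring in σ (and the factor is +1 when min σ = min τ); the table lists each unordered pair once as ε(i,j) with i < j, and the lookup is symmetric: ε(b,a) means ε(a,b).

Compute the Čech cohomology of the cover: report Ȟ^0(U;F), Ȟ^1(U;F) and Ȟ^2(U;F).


Ȟ^0(U;F) ≅ Z,  Ȟ^1(U;F) ≅ Z^2,  Ȟ^2(U;F) ≅ 0

cover nerve:
  U12={t3,t6} U13={t5} U14={t4} U15={t9} U23={t2,t8} U45={t7}
C dims 5,6; δ0: rk 4, SNF 1^4
Ȟ^0: (5−4)−0=1 ⇒ Z
Ȟ^1: (6−0)−4=2 ⇒ Z^2
Ȟ^2: (0−0)−0=0 ⇒ 0


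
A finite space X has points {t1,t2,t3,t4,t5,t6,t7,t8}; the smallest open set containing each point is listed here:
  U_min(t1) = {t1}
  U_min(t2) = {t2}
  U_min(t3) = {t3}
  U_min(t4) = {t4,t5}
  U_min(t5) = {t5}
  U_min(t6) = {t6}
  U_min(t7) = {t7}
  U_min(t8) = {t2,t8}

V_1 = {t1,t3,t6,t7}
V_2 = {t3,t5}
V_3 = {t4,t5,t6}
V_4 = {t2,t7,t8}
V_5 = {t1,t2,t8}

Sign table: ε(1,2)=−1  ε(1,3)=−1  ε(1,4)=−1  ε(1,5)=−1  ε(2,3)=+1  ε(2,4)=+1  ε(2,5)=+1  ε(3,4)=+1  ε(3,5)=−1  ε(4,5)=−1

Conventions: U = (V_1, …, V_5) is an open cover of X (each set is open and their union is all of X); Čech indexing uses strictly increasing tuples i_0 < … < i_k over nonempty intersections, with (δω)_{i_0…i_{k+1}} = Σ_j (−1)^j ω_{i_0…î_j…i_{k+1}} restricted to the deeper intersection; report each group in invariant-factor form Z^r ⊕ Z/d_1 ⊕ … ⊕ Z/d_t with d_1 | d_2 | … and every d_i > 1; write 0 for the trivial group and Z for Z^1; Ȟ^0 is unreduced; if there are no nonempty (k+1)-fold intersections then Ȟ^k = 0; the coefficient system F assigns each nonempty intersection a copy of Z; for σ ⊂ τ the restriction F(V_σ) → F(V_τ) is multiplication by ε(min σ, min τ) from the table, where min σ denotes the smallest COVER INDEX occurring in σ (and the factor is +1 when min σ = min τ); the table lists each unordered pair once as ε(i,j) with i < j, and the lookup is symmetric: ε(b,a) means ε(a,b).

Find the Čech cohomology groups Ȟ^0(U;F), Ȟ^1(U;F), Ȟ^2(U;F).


nerve of the cover:
  V12={t3} V13={t6} V14={t7} V15={t1} V23={t5} V45={t2,t8}
C dims 5,6; δ0: rk 5, SNF 1^4·2
Ȟ^0 = (5 − 5) − 0 = 0, so Ȟ^0 ≅ 0
Ȟ^1 = (6 − 0) − 5 = 1 plus torsion [2], so Ȟ^1 ≅ Z ⊕ Z/2
Ȟ^2 = (0 − 0) − 0 = 0, so Ȟ^2 ≅ 0

Ȟ^0 ≅ 0, Ȟ^1 ≅ Z ⊕ Z/2 and Ȟ^2 ≅ 0


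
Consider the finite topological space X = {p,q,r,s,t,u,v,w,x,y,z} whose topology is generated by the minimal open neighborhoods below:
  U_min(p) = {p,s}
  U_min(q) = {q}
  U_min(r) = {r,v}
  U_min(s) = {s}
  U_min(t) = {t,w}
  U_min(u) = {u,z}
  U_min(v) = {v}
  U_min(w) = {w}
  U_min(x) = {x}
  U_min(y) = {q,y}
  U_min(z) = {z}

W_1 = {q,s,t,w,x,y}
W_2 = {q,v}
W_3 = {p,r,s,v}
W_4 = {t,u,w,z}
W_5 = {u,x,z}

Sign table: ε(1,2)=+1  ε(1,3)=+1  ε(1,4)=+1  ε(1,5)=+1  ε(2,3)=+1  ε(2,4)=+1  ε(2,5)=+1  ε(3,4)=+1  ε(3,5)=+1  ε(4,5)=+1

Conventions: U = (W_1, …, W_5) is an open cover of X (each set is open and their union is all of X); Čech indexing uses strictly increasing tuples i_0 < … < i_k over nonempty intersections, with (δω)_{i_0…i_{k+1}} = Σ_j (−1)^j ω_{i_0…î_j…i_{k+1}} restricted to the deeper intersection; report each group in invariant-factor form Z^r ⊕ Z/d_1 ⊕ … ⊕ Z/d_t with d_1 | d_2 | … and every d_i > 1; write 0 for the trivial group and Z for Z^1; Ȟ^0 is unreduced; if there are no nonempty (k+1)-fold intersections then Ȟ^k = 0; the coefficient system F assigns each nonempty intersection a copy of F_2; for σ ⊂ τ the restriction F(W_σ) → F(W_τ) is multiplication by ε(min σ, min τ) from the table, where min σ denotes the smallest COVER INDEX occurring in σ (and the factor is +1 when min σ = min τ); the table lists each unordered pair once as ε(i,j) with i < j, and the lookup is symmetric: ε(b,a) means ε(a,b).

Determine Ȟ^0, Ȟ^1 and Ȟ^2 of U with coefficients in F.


Ȟ^0(U;F) ≅ Z/2, Ȟ^1(U;F) ≅ Z/2 ⊕ Z/2, Ȟ^2(U;F) ≅ 0

intersection data:
  W12={q} W13={s} W14={t,w} W15={x} W23={v} W45={u,z}
C dims 5,6; δ0: rk_F2 4
Ȟ^0 = (5 − 4) − 0 = 1, so Ȟ^0 ≅ Z/2
Ȟ^1 = (6 − 0) − 4 = 2, so Ȟ^1 ≅ Z/2 ⊕ Z/2
Ȟ^2 = (0 − 0) − 0 = 0, so Ȟ^2 ≅ 0


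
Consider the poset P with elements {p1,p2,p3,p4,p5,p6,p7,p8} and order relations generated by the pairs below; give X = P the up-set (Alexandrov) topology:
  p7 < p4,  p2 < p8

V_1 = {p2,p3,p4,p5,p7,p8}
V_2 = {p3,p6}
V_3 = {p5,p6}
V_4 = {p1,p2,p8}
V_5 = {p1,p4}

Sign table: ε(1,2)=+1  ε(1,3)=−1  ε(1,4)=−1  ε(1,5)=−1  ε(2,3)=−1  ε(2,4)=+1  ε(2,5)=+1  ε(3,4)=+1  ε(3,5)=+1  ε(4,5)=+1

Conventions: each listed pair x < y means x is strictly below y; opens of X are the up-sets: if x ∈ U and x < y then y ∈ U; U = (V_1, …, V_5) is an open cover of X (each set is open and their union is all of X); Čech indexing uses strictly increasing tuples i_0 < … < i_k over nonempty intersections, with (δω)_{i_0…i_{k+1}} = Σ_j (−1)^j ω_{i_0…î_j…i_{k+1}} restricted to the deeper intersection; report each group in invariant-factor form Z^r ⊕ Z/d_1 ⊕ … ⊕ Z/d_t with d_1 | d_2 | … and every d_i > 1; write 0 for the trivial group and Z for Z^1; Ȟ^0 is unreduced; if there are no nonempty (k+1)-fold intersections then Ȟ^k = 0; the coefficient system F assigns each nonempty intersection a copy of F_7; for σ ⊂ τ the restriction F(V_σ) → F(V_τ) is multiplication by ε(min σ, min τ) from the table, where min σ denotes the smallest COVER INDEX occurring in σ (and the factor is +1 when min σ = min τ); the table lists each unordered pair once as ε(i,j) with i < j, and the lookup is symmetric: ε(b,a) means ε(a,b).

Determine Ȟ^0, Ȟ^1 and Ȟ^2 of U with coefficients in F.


Ȟ^0 ≅ Z/7,  Ȟ^1 ≅ Z/7 ⊕ Z/7,  Ȟ^2 ≅ 0

intersection data:
  V12={p3} V13={p5} V14={p2,p8} V15={p4} V23={p6} V45={p1}
C dims 5,6; δ0: rk_F7 4
Ȟ^0 = (5 − 4) − 0 = 1, so Ȟ^0 ≅ Z/7
Ȟ^1 = (6 − 0) − 4 = 2, so Ȟ^1 ≅ Z/7 ⊕ Z/7
Ȟ^2 = (0 − 0) − 0 = 0, so Ȟ^2 ≅ 0


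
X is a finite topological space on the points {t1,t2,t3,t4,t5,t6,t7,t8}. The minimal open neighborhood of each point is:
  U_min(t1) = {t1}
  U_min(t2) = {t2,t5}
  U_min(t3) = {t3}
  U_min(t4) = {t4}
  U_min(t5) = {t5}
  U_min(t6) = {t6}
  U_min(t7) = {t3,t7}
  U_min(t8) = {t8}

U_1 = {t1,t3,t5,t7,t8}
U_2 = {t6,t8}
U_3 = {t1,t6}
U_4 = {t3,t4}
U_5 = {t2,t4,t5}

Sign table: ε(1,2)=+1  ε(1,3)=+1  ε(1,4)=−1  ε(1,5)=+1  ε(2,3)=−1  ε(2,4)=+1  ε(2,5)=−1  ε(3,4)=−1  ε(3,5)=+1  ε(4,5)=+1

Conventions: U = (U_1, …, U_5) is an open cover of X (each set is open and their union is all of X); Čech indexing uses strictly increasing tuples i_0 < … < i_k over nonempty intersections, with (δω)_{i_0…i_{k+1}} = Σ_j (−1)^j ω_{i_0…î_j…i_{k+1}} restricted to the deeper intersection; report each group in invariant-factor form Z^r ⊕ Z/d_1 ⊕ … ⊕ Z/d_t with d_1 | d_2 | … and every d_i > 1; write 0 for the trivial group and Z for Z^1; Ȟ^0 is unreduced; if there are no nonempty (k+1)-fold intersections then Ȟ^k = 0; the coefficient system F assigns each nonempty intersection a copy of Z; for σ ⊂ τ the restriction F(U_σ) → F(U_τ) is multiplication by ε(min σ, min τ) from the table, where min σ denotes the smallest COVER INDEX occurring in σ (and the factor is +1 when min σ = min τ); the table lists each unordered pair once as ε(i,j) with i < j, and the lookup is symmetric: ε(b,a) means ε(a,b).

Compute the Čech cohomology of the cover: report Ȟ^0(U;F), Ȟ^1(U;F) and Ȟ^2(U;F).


Ȟ^0 = 0, Ȟ^1 = Z ⊕ Z/2, Ȟ^2 = 0

nerve simplices:
  U12={t8} U13={t1} U14={t3} U15={t5} U23={t6} U45={t4}
C dims 5,6; δ0: rk 5, SNF 1^4·2
degree 0: 5−5−0 = 0 → Ȟ^0 ≅ 0
degree 1: 6−0−5 = 1 plus torsion [2] → Ȟ^1 ≅ Z ⊕ Z/2
degree 2: 0−0−0 = 0 → Ȟ^2 ≅ 0


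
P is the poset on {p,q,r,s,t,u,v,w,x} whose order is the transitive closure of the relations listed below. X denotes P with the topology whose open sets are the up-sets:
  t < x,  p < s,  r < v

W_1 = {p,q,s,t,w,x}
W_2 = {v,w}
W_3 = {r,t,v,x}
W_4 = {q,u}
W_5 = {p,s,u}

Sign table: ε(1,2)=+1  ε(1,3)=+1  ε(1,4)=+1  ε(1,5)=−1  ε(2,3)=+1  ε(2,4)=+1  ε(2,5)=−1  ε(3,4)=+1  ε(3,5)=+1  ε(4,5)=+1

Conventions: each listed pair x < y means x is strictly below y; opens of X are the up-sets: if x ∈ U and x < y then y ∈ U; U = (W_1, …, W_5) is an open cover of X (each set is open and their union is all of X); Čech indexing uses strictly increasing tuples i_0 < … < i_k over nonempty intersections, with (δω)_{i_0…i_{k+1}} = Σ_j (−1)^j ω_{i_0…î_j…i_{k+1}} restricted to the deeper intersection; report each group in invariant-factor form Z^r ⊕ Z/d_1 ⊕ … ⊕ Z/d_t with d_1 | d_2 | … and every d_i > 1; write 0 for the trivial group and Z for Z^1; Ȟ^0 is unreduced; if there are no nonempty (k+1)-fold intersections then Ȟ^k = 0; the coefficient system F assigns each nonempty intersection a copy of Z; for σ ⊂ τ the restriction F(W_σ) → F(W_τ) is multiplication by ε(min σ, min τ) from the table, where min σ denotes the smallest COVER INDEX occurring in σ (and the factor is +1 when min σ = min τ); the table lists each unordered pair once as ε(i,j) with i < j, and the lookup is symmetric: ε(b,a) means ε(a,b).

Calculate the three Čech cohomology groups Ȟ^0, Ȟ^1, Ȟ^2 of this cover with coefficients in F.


nonempty overlaps:
  W12={w} W13={t,x} W14={q} W15={p,s} W23={v} W45={u}
C dims 5,6; δ0: rk 5, SNF 1^4·2
degree 0: 5−5−0 = 0 → Ȟ^0 ≅ 0
degree 1: 6−0−5 = 1 plus torsion [2] → Ȟ^1 ≅ Z ⊕ Z/2
degree 2: 0−0−0 = 0 → Ȟ^2 ≅ 0

Ȟ^0(U;F) ≅ 0, Ȟ^1(U;F) ≅ Z ⊕ Z/2 and Ȟ^2(U;F) ≅ 0


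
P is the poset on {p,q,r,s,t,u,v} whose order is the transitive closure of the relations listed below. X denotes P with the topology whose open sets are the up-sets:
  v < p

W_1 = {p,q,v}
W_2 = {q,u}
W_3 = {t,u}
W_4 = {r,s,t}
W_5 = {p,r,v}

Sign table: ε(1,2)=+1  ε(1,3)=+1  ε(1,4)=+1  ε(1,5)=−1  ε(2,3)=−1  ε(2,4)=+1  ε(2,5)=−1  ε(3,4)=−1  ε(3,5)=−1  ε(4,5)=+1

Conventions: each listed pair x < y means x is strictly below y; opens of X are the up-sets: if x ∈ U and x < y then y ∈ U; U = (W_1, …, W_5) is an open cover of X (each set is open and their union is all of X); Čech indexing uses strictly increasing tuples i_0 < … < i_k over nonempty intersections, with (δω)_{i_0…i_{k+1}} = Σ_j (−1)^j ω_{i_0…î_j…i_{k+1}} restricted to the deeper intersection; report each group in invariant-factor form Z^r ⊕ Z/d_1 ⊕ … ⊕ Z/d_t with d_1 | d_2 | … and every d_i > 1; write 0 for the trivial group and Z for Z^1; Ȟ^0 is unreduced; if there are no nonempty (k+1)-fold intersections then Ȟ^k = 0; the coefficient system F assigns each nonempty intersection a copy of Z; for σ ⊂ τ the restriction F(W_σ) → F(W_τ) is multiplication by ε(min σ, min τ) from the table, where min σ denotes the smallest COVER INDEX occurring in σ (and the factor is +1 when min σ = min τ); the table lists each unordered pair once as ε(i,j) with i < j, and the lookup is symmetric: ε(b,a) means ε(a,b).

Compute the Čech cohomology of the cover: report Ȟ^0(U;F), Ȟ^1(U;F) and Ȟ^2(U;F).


Ȟ^0(U;F) ≅ 0; Ȟ^1(U;F) ≅ Z/2; Ȟ^2(U;F) ≅ 0

nerve of the cover:
  W12={q} W15={p,v} W23={u} W34={t} W45={r}
C dims 5,5; δ0: rk 5, SNF 1^4·2
Ȟ^0 = (5 − 5) − 0 = 0, so Ȟ^0 ≅ 0
Ȟ^1 = (5 − 0) − 5 = 0 plus torsion [2], so Ȟ^1 ≅ Z/2
Ȟ^2 = (0 − 0) − 0 = 0, so Ȟ^2 ≅ 0


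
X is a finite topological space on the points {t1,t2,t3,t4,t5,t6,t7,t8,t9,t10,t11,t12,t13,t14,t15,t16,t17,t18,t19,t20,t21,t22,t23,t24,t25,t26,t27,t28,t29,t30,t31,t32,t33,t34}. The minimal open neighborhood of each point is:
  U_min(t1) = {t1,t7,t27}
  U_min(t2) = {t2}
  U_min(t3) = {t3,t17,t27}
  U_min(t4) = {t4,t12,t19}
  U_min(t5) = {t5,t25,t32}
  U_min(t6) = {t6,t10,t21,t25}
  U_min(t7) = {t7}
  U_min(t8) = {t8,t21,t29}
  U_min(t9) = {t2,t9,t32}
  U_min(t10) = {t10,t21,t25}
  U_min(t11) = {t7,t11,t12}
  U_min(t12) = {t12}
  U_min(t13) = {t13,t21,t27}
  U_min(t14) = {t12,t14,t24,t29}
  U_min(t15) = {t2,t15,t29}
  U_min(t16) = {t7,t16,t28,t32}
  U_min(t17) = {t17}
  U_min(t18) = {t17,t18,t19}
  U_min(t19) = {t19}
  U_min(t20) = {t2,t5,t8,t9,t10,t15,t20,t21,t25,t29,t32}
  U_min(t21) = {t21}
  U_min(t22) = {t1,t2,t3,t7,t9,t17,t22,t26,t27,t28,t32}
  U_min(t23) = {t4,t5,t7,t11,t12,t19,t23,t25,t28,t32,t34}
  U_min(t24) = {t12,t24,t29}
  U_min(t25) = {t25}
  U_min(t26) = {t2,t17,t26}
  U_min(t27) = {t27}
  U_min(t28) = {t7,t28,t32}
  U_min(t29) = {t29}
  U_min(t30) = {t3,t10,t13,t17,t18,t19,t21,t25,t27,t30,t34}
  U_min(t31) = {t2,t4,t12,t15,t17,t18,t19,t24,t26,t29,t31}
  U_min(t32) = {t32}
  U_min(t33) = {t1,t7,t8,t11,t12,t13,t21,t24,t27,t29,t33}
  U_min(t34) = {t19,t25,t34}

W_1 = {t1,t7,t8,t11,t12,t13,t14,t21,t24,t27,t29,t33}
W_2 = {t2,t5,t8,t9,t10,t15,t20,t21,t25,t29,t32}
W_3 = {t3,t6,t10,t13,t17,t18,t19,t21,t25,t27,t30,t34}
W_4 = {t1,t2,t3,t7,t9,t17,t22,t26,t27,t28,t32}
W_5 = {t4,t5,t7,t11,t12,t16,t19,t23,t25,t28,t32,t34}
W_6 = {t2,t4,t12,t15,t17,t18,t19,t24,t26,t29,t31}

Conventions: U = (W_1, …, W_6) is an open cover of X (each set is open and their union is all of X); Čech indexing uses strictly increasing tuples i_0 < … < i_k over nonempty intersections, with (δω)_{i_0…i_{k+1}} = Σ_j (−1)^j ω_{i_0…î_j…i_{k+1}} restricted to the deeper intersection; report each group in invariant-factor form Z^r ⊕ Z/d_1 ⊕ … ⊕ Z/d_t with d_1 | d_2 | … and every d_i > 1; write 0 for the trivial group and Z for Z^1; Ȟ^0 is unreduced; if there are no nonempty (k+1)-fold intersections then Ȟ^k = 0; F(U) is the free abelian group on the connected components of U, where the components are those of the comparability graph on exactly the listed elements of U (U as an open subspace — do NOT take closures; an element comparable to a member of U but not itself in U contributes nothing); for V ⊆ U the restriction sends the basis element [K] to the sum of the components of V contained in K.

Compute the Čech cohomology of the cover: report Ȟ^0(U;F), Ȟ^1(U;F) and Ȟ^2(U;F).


Ȟ^0 ≅ Z,  Ȟ^1 ≅ 0,  Ȟ^2 ≅ Z/2

nerve simplices:
  W12={t8,t21,t29} W13={t13,t21,t27} W14={t1,t7,t27} W15={t7,t11,t12} W16={t12,t24,t29} W23={t10,t21,t25} W24={t2,t9,t32} W25={t5,t25,t32} W26={t2,t15,t29} W34={t3,t17,t27} W35={t19,t25,t34} W36={t17,t18,t19} W45={t7,t28,t32} W46={t2,t17,t26} W56={t4,t12,t19}
  W123={t21} W126={t29} W134={t27} W145={t7} W156={t12} W235={t25} W245={t32} W246={t2} W346={t17} W356={t19}
components per intersection:
  W1: {t1,t7,t8,t11,t12,t13,t14,t21,t24,t27,t29,t33}
  W2: {t2,t5,t8,t9,t10,t15,t20,t21,t25,t29,t32}
  W3: {t3,t6,t10,t13,t17,t18,t19,t21,t25,t27,t30,t34}
  W4: {t1,t2,t3,t7,t9,t17,t22,t26,t27,t28,t32}
  W5: {t4,t5,t7,t11,t12,t16,t19,t23,t25,t28,t32,t34}
  W6: {t2,t4,t12,t15,t17,t18,t19,t24,t26,t29,t31}
  W12: {t8,t21,t29}
  W13: {t13,t21,t27}
  W14: {t1,t7,t27}
  W15: {t7,t11,t12}
  W16: {t12,t24,t29}
  W23: {t10,t21,t25}
  W24: {t2,t9,t32}
  W25: {t5,t25,t32}
  W26: {t2,t15,t29}
  W34: {t3,t17,t27}
  W35: {t19,t25,t34}
  W36: {t17,t18,t19}
  W45: {t7,t28,t32}
  W46: {t2,t17,t26}
  W56: {t4,t12,t19}
  W123: {t21}
  W126: {t29}
  W134: {t27}
  W145: {t7}
  W156: {t12}
  W235: {t25}
  W245: {t32}
  W246: {t2}
  W346: {t17}
  W356: {t19}
C dims 6,15,10; δ0: rk 5, SNF 1^5; δ1: rk 10, SNF 1^9·2
degree 0: 6−5−0 = 1 → Ȟ^0 ≅ Z
degree 1: 15−10−5 = 0 → Ȟ^1 ≅ 0
degree 2: 10−0−10 = 0 plus torsion [2] → Ȟ^2 ≅ Z/2


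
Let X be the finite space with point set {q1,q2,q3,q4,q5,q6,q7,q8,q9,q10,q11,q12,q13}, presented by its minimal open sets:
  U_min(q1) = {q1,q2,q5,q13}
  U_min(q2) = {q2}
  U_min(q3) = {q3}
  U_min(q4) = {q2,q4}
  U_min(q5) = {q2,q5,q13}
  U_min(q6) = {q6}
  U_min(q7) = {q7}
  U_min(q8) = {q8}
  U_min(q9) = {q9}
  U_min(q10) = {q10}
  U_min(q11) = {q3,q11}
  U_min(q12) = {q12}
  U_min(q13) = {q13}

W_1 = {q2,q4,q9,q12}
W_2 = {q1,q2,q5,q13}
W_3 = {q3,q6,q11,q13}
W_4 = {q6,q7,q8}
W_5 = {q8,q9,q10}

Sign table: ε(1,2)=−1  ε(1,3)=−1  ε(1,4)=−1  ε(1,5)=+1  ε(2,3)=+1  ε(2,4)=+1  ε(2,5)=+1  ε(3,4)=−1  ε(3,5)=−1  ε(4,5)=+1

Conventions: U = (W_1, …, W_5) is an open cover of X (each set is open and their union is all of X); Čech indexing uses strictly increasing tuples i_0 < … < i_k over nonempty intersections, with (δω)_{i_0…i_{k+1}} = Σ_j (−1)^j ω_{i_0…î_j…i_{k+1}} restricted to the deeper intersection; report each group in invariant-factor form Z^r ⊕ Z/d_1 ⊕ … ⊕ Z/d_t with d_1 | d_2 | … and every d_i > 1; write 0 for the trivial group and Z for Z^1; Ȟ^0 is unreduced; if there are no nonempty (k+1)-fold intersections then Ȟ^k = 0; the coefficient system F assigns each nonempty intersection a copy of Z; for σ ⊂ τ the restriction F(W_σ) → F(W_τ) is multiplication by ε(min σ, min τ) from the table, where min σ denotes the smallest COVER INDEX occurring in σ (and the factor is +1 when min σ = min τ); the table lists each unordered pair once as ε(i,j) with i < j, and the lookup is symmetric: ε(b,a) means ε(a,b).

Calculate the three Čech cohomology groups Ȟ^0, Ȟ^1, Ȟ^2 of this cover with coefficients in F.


Ȟ^0(U;F) ≅ Z, Ȟ^1(U;F) ≅ Z and Ȟ^2(U;F) ≅ 0

nonempty intersections:
  W12={q2} W15={q9} W23={q13} W34={q6} W45={q8}
C dims 5,5; δ0: rk 4, SNF 1^4
Ȟ^0: (5−4)−0=1 ⇒ Z
Ȟ^1: (5−0)−4=1 ⇒ Z
Ȟ^2: (0−0)−0=0 ⇒ 0


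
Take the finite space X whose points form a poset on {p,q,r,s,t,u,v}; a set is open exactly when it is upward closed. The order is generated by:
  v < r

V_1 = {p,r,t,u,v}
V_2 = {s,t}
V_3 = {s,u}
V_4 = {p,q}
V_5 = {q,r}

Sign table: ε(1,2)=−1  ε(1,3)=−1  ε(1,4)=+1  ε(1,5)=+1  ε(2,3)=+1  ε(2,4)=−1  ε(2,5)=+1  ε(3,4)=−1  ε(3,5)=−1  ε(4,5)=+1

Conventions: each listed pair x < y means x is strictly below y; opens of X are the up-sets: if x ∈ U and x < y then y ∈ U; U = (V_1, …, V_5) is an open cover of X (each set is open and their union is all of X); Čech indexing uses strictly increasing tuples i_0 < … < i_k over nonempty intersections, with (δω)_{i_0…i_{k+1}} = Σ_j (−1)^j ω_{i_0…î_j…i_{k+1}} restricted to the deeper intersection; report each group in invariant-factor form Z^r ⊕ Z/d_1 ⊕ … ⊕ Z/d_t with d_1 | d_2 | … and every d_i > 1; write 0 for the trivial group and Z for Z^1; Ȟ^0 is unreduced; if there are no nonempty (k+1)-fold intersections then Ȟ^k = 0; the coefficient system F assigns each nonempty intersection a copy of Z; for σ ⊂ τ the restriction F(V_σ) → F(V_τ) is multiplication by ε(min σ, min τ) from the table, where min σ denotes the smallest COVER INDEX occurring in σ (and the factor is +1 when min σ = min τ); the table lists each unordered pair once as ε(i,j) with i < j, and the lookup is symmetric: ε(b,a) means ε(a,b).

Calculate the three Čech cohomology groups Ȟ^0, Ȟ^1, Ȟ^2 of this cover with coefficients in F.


Ȟ^0 ≅ Z; Ȟ^1 ≅ Z^2; Ȟ^2 ≅ 0

nonempty overlaps:
  V12={t} V13={u} V14={p} V15={r} V23={s} V45={q}
C dims 5,6; δ0: rk 4, SNF 1^4
degree 0: 5−4−0 = 1 → Ȟ^0 ≅ Z
degree 1: 6−0−4 = 2 → Ȟ^1 ≅ Z^2
degree 2: 0−0−0 = 0 → Ȟ^2 ≅ 0


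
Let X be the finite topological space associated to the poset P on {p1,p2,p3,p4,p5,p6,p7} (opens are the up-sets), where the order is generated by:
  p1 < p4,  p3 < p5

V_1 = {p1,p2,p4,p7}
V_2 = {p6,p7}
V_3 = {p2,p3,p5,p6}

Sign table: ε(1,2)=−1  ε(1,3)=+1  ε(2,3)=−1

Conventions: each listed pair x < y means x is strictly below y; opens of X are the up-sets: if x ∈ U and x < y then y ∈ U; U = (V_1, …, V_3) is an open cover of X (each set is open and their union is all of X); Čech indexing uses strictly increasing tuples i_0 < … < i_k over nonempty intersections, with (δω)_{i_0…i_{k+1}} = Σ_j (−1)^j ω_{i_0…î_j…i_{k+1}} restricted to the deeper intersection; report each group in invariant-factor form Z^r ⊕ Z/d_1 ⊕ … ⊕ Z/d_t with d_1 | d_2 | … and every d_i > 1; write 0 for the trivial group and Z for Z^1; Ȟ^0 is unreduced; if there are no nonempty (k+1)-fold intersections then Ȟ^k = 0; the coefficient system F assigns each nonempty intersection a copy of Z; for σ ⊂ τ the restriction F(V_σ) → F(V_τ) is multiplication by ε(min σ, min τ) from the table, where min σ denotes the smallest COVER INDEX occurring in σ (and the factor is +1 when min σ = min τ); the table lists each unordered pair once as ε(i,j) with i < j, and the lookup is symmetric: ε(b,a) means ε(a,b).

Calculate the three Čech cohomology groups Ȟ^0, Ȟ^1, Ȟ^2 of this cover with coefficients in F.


nerve simplices:
  V12={p7} V13={p2} V23={p6}
C dims 3,3; δ0: rk 2, SNF 1^2
degree 0: 3−2−0 = 1 → Ȟ^0 ≅ Z
degree 1: 3−0−2 = 1 → Ȟ^1 ≅ Z
degree 2: 0−0−0 = 0 → Ȟ^2 ≅ 0

Ȟ^0 = Z,  Ȟ^1 = Z,  Ȟ^2 = 0


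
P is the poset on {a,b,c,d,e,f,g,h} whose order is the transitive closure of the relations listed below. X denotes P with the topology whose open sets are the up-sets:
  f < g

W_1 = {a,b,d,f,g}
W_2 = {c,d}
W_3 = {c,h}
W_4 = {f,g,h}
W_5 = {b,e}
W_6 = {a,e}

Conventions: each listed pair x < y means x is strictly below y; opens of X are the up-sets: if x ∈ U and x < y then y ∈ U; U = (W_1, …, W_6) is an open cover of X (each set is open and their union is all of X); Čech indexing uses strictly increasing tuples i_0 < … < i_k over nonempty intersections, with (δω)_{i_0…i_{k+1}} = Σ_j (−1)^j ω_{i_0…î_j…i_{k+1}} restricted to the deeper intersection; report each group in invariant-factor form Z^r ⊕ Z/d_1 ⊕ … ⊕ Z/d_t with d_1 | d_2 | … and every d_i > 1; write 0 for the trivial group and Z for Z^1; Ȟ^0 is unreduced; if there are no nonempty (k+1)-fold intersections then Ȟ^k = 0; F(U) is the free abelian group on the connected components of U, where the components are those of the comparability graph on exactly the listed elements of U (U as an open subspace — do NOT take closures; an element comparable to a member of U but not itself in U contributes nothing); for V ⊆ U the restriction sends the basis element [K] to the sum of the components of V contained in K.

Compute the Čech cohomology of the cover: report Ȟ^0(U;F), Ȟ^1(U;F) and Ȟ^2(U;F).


Ȟ^0(U;F) ≅ Z^7, Ȟ^1(U;F) ≅ 0, Ȟ^2(U;F) ≅ 0

intersection data:
  W12={d} W14={f,g} W15={b} W16={a} W23={c} W34={h} W56={e}
components per intersection:
  W1: {a} {b} {d} {f,g}
  W2: {c} {d}
  W3: {c} {h}
  W4: {f,g} {h}
  W5: {b} {e}
  W6: {a} {e}
  W12: {d}
  W14: {f,g}
  W15: {b}
  W16: {a}
  W23: {c}
  W34: {h}
  W56: {e}
C dims 14,7; δ0: rk 7, SNF 1^7
Ȟ^0 = (14 − 7) − 0 = 7, so Ȟ^0 ≅ Z^7
Ȟ^1 = (7 − 0) − 7 = 0, so Ȟ^1 ≅ 0
Ȟ^2 = (0 − 0) − 0 = 0, so Ȟ^2 ≅ 0


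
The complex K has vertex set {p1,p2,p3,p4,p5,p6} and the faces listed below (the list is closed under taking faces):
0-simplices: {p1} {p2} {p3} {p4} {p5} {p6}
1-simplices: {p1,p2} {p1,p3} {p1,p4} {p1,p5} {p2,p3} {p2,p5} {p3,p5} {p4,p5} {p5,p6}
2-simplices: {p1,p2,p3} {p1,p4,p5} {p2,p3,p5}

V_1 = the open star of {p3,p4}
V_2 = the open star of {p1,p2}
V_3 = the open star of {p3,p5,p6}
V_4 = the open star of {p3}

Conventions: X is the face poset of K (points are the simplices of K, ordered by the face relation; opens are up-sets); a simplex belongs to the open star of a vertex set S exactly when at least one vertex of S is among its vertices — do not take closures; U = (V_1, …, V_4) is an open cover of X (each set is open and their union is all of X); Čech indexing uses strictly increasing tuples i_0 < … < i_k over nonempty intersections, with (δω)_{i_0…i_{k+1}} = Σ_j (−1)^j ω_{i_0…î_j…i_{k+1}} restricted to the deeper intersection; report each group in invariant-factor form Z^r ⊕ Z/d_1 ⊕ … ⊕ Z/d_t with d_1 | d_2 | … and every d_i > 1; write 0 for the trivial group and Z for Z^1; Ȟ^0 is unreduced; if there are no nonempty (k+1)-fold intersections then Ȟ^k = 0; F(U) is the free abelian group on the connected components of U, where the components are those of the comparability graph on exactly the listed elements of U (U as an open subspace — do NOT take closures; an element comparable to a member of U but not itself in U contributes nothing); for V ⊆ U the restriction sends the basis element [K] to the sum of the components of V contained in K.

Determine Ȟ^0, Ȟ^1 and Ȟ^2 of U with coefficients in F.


Ȟ^0 ≅ Z,  Ȟ^1 ≅ Z,  Ȟ^2 ≅ 0

nonempty intersections:
  V1={{p3},{p4},{p1,p3},{p1,p4},{p2,p3},{p3,p5},{p4,p5},{p1,p2,p3},{p1,p4,p5},{p2,p3,p5}} V2={{p1},{p2},{p1,p2},{p1,p3},{p1,p4},{p1,p5},{p2,p3},{p2,p5},{p1,p2,p3},{p1,p4,p5},{p2,p3,p5}} V3={{p3},{p5},{p6},{p1,p3},{p1,p5},{p2,p3},{p2,p5},{p3,p5},{p4,p5},{p5,p6},{p1,p2,p3},{p1,p4,p5},{p2,p3,p5}} V4={{p3},{p1,p3},{p2,p3},{p3,p5},{p1,p2,p3},{p2,p3,p5}}
  V12={{p1,p3},{p1,p4},{p2,p3},{p1,p2,p3},{p1,p4,p5},{p2,p3,p5}} V13={{p3},{p1,p3},{p2,p3},{p3,p5},{p4,p5},{p1,p2,p3},{p1,p4,p5},{p2,p3,p5}} V14={{p3},{p1,p3},{p2,p3},{p3,p5},{p1,p2,p3},{p2,p3,p5}} V23={{p1,p3},{p1,p5},{p2,p3},{p2,p5},{p1,p2,p3},{p1,p4,p5},{p2,p3,p5}} V24={{p1,p3},{p2,p3},{p1,p2,p3},{p2,p3,p5}} V34={{p3},{p1,p3},{p2,p3},{p3,p5},{p1,p2,p3},{p2,p3,p5}}
  V123={{p1,p3},{p2,p3},{p1,p2,p3},{p1,p4,p5},{p2,p3,p5}} V124={{p1,p3},{p2,p3},{p1,p2,p3},{p2,p3,p5}} V134={{p3},{p1,p3},{p2,p3},{p3,p5},{p1,p2,p3},{p2,p3,p5}} V234={{p1,p3},{p2,p3},{p1,p2,p3},{p2,p3,p5}}
  V1234={{p1,p3},{p2,p3},{p1,p2,p3},{p2,p3,p5}}
components per intersection:
  V1: {{p3},{p1,p3},{p2,p3},{p3,p5},{p1,p2,p3},{p2,p3,p5}} {{p4},{p1,p4},{p4,p5},{p1,p4,p5}}
  V2: {{p1},{p2},{p1,p2},{p1,p3},{p1,p4},{p1,p5},{p2,p3},{p2,p5},{p1,p2,p3},{p1,p4,p5},{p2,p3,p5}}
  V3: {{p3},{p5},{p6},{p1,p3},{p1,p5},{p2,p3},{p2,p5},{p3,p5},{p4,p5},{p5,p6},{p1,p2,p3},{p1,p4,p5},{p2,p3,p5}}
  V4: {{p3},{p1,p3},{p2,p3},{p3,p5},{p1,p2,p3},{p2,p3,p5}}
  V12: {{p1,p3},{p2,p3},{p1,p2,p3},{p2,p3,p5}} {{p1,p4},{p1,p4,p5}}
  V13: {{p3},{p1,p3},{p2,p3},{p3,p5},{p1,p2,p3},{p2,p3,p5}} {{p4,p5},{p1,p4,p5}}
  V14: {{p3},{p1,p3},{p2,p3},{p3,p5},{p1,p2,p3},{p2,p3,p5}}
  V23: {{p1,p3},{p2,p3},{p2,p5},{p1,p2,p3},{p2,p3,p5}} {{p1,p5},{p1,p4,p5}}
  V24: {{p1,p3},{p2,p3},{p1,p2,p3},{p2,p3,p5}}
  V34: {{p3},{p1,p3},{p2,p3},{p3,p5},{p1,p2,p3},{p2,p3,p5}}
  V123: {{p1,p3},{p2,p3},{p1,p2,p3},{p2,p3,p5}} {{p1,p4,p5}}
  V124: {{p1,p3},{p2,p3},{p1,p2,p3},{p2,p3,p5}}
  V134: {{p3},{p1,p3},{p2,p3},{p3,p5},{p1,p2,p3},{p2,p3,p5}}
  V234: {{p1,p3},{p2,p3},{p1,p2,p3},{p2,p3,p5}}
  V1234: {{p1,p3},{p2,p3},{p1,p2,p3},{p2,p3,p5}}
C dims 5,9,5,1; δ0: rk 4, SNF 1^4; δ1: rk 4, SNF 1^4; δ2: rk 1, SNF 1^1
Ȟ^0: (5−4)−0=1 ⇒ Z
Ȟ^1: (9−4)−4=1 ⇒ Z
Ȟ^2: (5−1)−4=0 ⇒ 0


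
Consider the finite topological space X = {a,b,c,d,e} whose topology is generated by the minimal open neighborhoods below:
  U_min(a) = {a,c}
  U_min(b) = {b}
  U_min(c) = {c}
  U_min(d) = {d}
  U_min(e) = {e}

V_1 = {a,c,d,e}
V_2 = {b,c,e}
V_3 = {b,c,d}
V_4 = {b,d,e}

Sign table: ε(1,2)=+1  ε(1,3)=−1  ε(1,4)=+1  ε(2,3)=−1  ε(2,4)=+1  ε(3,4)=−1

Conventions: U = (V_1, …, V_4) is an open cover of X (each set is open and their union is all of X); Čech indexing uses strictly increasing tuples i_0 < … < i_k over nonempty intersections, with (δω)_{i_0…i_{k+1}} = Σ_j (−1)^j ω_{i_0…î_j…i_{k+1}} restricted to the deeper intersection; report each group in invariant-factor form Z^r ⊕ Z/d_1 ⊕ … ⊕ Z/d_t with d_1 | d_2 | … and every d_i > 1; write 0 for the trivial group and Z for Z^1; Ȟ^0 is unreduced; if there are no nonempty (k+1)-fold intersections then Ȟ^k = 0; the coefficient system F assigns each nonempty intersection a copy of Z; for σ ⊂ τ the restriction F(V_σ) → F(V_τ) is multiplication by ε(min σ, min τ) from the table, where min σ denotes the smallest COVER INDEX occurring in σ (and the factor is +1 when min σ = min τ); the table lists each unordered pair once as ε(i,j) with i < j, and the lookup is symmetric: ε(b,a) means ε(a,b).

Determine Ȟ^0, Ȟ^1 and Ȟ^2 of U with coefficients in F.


nonempty overlaps:
  V12={c,e} V13={c,d} V14={d,e} V23={b,c} V24={b,e} V34={b,d}
  V123={c} V124={e} V134={d} V234={b}
C dims 4,6,4; δ0: rk 3, SNF 1^3; δ1: rk 3, SNF 1^3
degree 0: 4−3−0 = 1 → Ȟ^0 ≅ Z
degree 1: 6−3−3 = 0 → Ȟ^1 ≅ 0
degree 2: 4−0−3 = 1 → Ȟ^2 ≅ Z

Ȟ^0 = Z, Ȟ^1 = 0, Ȟ^2 = Z


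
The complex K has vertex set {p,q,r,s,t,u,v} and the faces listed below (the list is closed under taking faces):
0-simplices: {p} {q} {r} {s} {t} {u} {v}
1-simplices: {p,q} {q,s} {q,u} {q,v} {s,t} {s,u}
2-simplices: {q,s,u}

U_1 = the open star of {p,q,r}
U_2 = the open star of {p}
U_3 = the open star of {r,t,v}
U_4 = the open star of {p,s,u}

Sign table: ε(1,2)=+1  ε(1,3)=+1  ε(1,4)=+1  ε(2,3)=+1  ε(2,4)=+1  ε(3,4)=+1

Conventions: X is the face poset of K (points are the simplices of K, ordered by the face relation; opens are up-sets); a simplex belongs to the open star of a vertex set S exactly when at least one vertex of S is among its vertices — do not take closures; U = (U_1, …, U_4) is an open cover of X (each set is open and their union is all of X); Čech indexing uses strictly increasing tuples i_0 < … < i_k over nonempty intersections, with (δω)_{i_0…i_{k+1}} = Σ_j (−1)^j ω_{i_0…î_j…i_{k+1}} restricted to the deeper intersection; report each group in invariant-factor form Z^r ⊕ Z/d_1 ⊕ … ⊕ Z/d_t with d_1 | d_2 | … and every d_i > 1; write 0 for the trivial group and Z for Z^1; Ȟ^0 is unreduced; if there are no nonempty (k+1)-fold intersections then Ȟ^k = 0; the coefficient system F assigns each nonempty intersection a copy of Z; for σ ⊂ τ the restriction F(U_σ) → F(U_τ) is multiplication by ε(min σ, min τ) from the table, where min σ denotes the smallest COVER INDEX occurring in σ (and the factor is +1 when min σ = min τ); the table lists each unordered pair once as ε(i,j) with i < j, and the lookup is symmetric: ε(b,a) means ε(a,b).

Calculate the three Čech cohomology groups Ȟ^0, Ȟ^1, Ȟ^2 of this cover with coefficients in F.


intersection data:
  U1={{p},{q},{r},{p,q},{q,s},{q,u},{q,v},{q,s,u}} U2={{p},{p,q}} U3={{r},{t},{v},{q,v},{s,t}} U4={{p},{s},{u},{p,q},{q,s},{q,u},{s,t},{s,u},{q,s,u}}
  U12={{p},{p,q}} U13={{r},{q,v}} U14={{p},{p,q},{q,s},{q,u},{q,s,u}} U24={{p},{p,q}} U34={{s,t}}
  U124={{p},{p,q}}
C dims 4,5,1; δ0: rk 3, SNF 1^3; δ1: rk 1, SNF 1^1
Ȟ^0 = (4 − 3) − 0 = 1, so Ȟ^0 ≅ Z
Ȟ^1 = (5 − 1) − 3 = 1, so Ȟ^1 ≅ Z
Ȟ^2 = (1 − 0) − 1 = 0, so Ȟ^2 ≅ 0

Ȟ^0(U;F) ≅ Z, Ȟ^1(U;F) ≅ Z and Ȟ^2(U;F) ≅ 0
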